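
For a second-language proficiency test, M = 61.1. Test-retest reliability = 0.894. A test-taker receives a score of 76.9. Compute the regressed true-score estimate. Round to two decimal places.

75.23

Weight the observed score by reliability and the mean by (1 − reliability): T̂ = 0.894·76.9 + 0.106·61.1 = 68.7486 + 6.4766 = 75.225.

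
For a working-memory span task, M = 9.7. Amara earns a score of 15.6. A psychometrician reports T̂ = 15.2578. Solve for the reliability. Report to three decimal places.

T̂ = ρX + (1 − ρ)μ  ⇒  T̂ − μ = ρ(X − μ)
ρ = (T̂ − μ)/(X − μ) = (15.2578 − 9.7) / (15.6 − 9.7) = 5.5578 / 5.9 = 0.94200

0.942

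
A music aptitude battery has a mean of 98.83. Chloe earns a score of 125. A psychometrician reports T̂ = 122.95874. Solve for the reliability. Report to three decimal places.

T̂ = ρX + (1 − ρ)μ  ⇒  T̂ − μ = ρ(X − μ)
ρ = (T̂ − μ)/(X − μ) = (122.95874 − 98.83) / (125 − 98.83) = 24.12874 / 26.17 = 0.92200

0.922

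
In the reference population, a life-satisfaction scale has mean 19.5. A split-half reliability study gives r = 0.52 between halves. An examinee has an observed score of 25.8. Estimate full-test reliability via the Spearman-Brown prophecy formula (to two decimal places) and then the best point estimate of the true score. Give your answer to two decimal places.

23.78

Spearman-Brown: ρ = 2r/(1 + r) = 2(0.52)/(1 + 0.52) = 1.040/1.52 = 0.6842 → 0.68
T̂ = ρX + (1 − ρ)μ
  = 0.68 × 25.8 + 0.32 × 19.5
  = 17.544 + 6.240
  = 23.784
  ≈ 23.78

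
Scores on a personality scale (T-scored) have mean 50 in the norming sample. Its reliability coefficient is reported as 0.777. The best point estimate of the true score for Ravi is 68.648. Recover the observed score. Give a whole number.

T̂ = ρX + (1 − ρ)μ  ⇒  X = (T̂ − (1 − ρ)μ) / ρ
X = (68.648 − 0.223 × 50) / 0.777 = (68.648 − 11.150) / 0.777 = 57.498 / 0.777 = 74.00

74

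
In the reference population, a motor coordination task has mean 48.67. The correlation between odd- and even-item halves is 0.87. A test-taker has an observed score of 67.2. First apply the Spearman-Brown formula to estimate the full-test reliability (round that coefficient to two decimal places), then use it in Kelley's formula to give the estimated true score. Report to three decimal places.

Spearman-Brown: ρ = 2r/(1 + r) = 2(0.87)/(1 + 0.87) = 1.740/1.87 = 0.9305 → 0.93
T̂ = ρX + (1 − ρ)μ
  = 0.93 × 67.2 + 0.07 × 48.67
  = 62.496 + 3.4069
  = 65.9029
  ≈ 65.903

65.903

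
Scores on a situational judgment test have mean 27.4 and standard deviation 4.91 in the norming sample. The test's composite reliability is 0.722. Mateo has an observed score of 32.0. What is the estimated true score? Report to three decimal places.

30.721

T̂ = 0.722(32.0) + 0.278(27.4) = 23.1040 + 7.6172 = 30.7212 → 30.721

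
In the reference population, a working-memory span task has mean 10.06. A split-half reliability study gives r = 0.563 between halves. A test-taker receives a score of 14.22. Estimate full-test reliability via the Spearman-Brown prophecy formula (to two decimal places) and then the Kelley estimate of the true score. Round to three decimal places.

Spearman-Brown: ρ = 2r/(1 + r) = 2(0.563)/(1 + 0.563) = 1.1260/1.563 = 0.7204 → 0.72
T̂ = ρX + (1 − ρ)μ
  = 0.72 × 14.22 + 0.28 × 10.06
  = 10.2384 + 2.8168
  = 13.0552
  ≈ 13.055

13.055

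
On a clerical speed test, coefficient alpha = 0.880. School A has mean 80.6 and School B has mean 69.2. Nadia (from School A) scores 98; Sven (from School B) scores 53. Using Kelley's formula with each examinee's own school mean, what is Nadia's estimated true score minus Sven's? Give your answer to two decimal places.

T̂_Nadia = 0.880(98) + 0.120(80.6) = 95.9120
T̂_Sven = 0.880(53) + 0.120(69.2) = 54.9440
Difference = 95.9120 − 54.9440 = 40.9680

40.97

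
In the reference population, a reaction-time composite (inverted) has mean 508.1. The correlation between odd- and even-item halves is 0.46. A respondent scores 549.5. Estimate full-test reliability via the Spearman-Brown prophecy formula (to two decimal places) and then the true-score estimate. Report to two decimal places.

Spearman-Brown: ρ = 2r/(1 + r) = 2(0.46)/(1 + 0.46) = 0.920/1.46 = 0.6301 → 0.63
Weight the observed score by reliability and the mean by (1 − reliability): T̂ = 0.63·549.5 + 0.37·508.1 = 346.185 + 187.997 = 534.182.

534.18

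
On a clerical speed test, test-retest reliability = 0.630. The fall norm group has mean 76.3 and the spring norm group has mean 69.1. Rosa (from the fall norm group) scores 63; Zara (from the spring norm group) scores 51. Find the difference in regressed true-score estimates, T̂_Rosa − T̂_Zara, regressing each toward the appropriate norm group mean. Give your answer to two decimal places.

T̂_Rosa = 0.630(63) + 0.370(76.3) = 67.9210
T̂_Zara = 0.630(51) + 0.370(69.1) = 57.6970
Difference = 67.9210 − 57.6970 = 10.2240

10.22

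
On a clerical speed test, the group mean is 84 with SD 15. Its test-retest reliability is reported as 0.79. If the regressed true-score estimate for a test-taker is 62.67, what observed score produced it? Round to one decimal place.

T̂ = ρX + (1 − ρ)μ  ⇒  X = (T̂ − (1 − ρ)μ) / ρ
X = (62.67 − 0.21 × 84) / 0.79 = (62.67 − 17.64) / 0.79 = 45.03 / 0.79 = 57.000

57.0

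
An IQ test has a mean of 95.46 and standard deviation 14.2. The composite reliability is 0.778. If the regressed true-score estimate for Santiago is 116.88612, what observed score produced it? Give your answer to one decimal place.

123.0

T̂ = ρX + (1 − ρ)μ  ⇒  X = (T̂ − (1 − ρ)μ) / ρ
X = (116.88612 − 0.222 × 95.46) / 0.778 = (116.88612 − 21.19212) / 0.778 = 95.69400 / 0.778 = 123.000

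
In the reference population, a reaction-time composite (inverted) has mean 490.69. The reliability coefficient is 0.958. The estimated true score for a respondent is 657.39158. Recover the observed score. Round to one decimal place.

T̂ = ρX + (1 − ρ)μ  ⇒  X = (T̂ − (1 − ρ)μ) / ρ
X = (657.39158 − 0.042 × 490.69) / 0.958 = (657.39158 − 20.60898) / 0.958 = 636.78260 / 0.958 = 664.700

664.7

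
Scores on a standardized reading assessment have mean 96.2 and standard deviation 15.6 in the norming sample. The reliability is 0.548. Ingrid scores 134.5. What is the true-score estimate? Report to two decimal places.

Weight the observed score by reliability and the mean by (1 − reliability): T̂ = 0.548·134.5 + 0.452·96.2 = 73.7060 + 43.4824 = 117.188.

117.19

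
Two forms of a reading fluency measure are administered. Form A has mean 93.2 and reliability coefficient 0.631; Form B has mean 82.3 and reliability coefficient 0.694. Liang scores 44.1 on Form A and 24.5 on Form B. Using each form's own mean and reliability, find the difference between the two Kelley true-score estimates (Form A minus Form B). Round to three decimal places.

20.031

T̂_A = 0.631(44.1) + 0.369(93.2) = 62.21790
T̂_B = 0.694(24.5) + 0.306(82.3) = 42.18680
T̂_A − T̂_B = 20.03110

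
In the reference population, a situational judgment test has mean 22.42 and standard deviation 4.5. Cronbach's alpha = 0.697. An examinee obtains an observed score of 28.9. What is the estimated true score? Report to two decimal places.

26.94

T̂ = 0.697(28.9) + 0.303(22.42) = 20.1433 + 6.79326 = 26.937 → 26.94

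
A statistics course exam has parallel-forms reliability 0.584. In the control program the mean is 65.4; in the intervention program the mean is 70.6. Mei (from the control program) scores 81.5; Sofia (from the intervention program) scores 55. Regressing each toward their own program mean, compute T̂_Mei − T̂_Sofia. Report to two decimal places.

13.31

T̂_Mei = 0.584(81.5) + 0.416(65.4) = 74.8024
T̂_Sofia = 0.584(55) + 0.416(70.6) = 61.4896
Difference = 74.8024 − 61.4896 = 13.3128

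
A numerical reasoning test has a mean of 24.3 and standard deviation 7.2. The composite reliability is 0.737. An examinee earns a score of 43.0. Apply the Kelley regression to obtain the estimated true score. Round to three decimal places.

38.082

Weight the observed score by reliability and the mean by (1 − reliability): T̂ = 0.737·43.0 + 0.263·24.3 = 31.6910 + 6.3909 = 38.0819.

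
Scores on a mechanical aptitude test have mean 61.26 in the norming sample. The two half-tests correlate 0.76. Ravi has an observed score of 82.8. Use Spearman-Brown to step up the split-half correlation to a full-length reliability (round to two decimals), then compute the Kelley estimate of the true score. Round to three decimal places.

Spearman-Brown: ρ = 2r/(1 + r) = 2(0.76)/(1 + 0.76) = 1.520/1.76 = 0.8636 → 0.86
Weight the observed score by reliability and the mean by (1 − reliability): T̂ = 0.86·82.8 + 0.14·61.26 = 71.208 + 8.5764 = 79.7844.

79.784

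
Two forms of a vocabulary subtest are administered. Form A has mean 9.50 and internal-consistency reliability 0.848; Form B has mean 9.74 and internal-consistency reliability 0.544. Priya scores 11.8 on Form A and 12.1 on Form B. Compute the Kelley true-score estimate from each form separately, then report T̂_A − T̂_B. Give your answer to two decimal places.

T̂_A = 0.848(11.8) + 0.152(9.50) = 11.4504
T̂_B = 0.544(12.1) + 0.456(9.74) = 11.0238
T̂_A − T̂_B = 0.4266

0.43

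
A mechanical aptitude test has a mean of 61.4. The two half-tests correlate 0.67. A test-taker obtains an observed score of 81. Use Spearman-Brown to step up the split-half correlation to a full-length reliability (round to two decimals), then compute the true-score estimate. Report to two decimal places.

77.08

Spearman-Brown: ρ = 2r/(1 + r) = 2(0.67)/(1 + 0.67) = 1.340/1.67 = 0.8024 → 0.80
T̂ = ρX + (1 − ρ)μ
  = 0.80 × 81 + 0.20 × 61.4
  = 64.80 + 12.280
  = 77.080
  ≈ 77.08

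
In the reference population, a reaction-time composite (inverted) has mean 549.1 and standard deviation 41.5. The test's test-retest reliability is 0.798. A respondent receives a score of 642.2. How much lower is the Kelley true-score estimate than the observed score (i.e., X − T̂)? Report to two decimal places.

Regress the observed score toward the mean by the unreliability: T̂ = 0.798·642.2 + 0.202·549.1 = 512.4756 + 110.9182 = 623.3938.
X − T̂ = 642.2 − 623.394 = 18.806 → 18.81

18.81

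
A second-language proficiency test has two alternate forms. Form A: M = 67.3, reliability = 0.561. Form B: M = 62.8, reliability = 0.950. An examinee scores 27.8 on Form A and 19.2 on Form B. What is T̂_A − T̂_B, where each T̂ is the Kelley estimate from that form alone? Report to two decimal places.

T̂_A = 0.561(27.8) + 0.439(67.3) = 45.1405
T̂_B = 0.950(19.2) + 0.050(62.8) = 21.3800
T̂_A − T̂_B = 23.7605

23.76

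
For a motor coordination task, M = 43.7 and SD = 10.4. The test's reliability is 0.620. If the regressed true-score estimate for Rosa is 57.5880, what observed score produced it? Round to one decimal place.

66.1

T̂ = ρX + (1 − ρ)μ  ⇒  X = (T̂ − (1 − ρ)μ) / ρ
X = (57.5880 − 0.380 × 43.7) / 0.620 = (57.5880 − 16.6060) / 0.620 = 40.9820 / 0.620 = 66.100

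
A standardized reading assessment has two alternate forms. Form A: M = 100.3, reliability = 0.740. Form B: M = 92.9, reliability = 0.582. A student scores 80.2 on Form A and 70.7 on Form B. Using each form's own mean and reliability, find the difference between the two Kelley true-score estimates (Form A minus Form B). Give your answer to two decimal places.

5.45

T̂_A = 0.740(80.2) + 0.260(100.3) = 85.4260
T̂_B = 0.582(70.7) + 0.418(92.9) = 79.9796
T̂_A − T̂_B = 5.4464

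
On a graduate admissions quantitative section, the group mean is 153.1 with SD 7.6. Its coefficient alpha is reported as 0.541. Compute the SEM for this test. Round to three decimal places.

5.149

SEM = SD · √(1 − ρ) = 7.6 × √0.459 = 7.6 × 0.6775 = 5.1490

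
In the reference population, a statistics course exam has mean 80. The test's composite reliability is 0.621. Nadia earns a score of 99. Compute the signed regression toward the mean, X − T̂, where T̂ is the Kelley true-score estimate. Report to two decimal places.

T̂ = ρX + (1 − ρ)μ
  = 0.621 × 99 + 0.379 × 80
  = 61.479 + 30.320
  = 91.7990
  ≈ 91.799
X − T̂ = 99 − 91.799 = 7.201 → 7.20

7.20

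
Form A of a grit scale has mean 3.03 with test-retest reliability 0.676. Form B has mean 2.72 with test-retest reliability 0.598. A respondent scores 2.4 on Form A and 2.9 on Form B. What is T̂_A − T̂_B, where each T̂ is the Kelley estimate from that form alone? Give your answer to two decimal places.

T̂_A = 0.676(2.4) + 0.324(3.03) = 2.6041
T̂_B = 0.598(2.9) + 0.402(2.72) = 2.8276
T̂_A − T̂_B = -0.2235

-0.22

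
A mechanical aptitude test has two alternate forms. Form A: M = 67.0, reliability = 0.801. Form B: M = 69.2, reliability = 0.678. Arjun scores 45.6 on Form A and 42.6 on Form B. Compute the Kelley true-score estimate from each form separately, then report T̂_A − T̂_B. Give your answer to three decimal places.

T̂_A = 0.801(45.6) + 0.199(67.0) = 49.85860
T̂_B = 0.678(42.6) + 0.322(69.2) = 51.16520
T̂_A − T̂_B = -1.30660

-1.307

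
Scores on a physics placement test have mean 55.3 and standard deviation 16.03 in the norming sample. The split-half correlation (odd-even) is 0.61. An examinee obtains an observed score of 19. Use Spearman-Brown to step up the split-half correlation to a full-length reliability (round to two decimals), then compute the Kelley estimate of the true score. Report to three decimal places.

Spearman-Brown: ρ = 2r/(1 + r) = 2(0.61)/(1 + 0.61) = 1.220/1.61 = 0.7578 → 0.76
T̂ = 0.76(19) + 0.24(55.3) = 14.44 + 13.272 = 27.7120 → 27.712

27.712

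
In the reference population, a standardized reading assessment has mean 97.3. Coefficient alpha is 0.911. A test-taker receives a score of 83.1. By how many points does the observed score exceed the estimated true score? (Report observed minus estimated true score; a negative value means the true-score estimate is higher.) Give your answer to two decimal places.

-1.26

T̂ = 0.911(83.1) + 0.089(97.3) = 75.7041 + 8.6597 = 84.3638 → 84.364
X − T̂ = 83.1 − 84.364 = -1.264 → -1.26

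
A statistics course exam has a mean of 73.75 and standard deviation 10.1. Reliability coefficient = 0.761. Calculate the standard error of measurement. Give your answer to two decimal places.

SEM = SD · √(1 − ρ) = 10.1 × √0.239 = 10.1 × 0.4889 = 4.938

4.94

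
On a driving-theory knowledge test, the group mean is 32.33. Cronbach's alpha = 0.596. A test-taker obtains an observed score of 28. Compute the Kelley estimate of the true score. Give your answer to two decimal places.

Kelley's formula gives T̂ = 0.596·28 + 0.404·32.33 = 16.688 + 13.06132 = 29.749.

29.75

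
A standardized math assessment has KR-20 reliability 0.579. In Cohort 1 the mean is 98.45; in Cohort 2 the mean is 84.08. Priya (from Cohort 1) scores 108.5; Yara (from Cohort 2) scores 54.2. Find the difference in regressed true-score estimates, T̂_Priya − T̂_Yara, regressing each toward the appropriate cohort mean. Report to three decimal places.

37.489

T̂_Priya = 0.579(108.5) + 0.421(98.45) = 104.26895
T̂_Yara = 0.579(54.2) + 0.421(84.08) = 66.77948
Difference = 104.26895 − 66.77948 = 37.48947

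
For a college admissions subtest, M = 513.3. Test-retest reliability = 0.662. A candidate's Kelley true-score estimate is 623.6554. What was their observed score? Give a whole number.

680

T̂ = ρX + (1 − ρ)μ  ⇒  X = (T̂ − (1 − ρ)μ) / ρ
X = (623.6554 − 0.338 × 513.3) / 0.662 = (623.6554 − 173.4954) / 0.662 = 450.1600 / 0.662 = 680.00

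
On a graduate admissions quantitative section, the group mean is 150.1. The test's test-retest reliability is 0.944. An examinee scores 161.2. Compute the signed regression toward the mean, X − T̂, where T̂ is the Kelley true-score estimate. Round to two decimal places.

T̂ = ρX + (1 − ρ)μ
  = 0.944 × 161.2 + 0.056 × 150.1
  = 152.1728 + 8.4056
  = 160.5784
  ≈ 160.578
X − T̂ = 161.2 − 160.578 = 0.622 → 0.62

0.62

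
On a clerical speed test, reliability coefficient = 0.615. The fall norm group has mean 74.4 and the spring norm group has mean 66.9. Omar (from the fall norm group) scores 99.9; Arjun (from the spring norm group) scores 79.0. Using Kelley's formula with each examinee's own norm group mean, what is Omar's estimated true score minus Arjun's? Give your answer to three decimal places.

15.741

T̂_Omar = 0.615(99.9) + 0.385(74.4) = 90.08250
T̂_Arjun = 0.615(79.0) + 0.385(66.9) = 74.34150
Difference = 90.08250 − 74.34150 = 15.74100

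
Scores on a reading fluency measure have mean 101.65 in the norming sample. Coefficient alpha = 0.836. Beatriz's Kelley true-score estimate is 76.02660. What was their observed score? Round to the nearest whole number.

71

T̂ = ρX + (1 − ρ)μ  ⇒  X = (T̂ − (1 − ρ)μ) / ρ
X = (76.02660 − 0.164 × 101.65) / 0.836 = (76.02660 − 16.67060) / 0.836 = 59.35600 / 0.836 = 71.00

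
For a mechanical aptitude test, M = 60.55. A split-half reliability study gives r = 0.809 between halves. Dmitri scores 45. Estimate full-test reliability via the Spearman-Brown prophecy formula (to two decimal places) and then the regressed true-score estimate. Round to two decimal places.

46.71

Spearman-Brown: ρ = 2r/(1 + r) = 2(0.809)/(1 + 0.809) = 1.6180/1.809 = 0.8944 → 0.89
Kelley's formula gives T̂ = 0.89·45 + 0.11·60.55 = 40.05 + 6.6605 = 46.710.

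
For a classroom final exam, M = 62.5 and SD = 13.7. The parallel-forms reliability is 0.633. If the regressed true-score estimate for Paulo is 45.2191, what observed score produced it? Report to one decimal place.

35.2

T̂ = ρX + (1 − ρ)μ  ⇒  X = (T̂ − (1 − ρ)μ) / ρ
X = (45.2191 − 0.367 × 62.5) / 0.633 = (45.2191 − 22.9375) / 0.633 = 22.2816 / 0.633 = 35.200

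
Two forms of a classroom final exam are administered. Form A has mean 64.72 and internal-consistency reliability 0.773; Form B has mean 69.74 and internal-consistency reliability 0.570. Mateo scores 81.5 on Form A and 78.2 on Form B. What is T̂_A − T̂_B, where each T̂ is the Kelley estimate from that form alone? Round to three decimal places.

3.129

T̂_A = 0.773(81.5) + 0.227(64.72) = 77.69094
T̂_B = 0.570(78.2) + 0.430(69.74) = 74.56220
T̂_A − T̂_B = 3.12874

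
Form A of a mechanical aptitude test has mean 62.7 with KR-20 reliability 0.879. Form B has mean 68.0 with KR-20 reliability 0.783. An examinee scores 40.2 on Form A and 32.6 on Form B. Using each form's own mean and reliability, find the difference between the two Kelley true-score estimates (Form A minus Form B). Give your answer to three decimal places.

2.641

T̂_A = 0.879(40.2) + 0.121(62.7) = 42.92250
T̂_B = 0.783(32.6) + 0.217(68.0) = 40.28180
T̂_A − T̂_B = 2.64070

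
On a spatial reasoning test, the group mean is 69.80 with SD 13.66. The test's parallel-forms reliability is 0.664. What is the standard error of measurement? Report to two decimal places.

SEM = SD · √(1 − ρ) = 13.66 × √0.336 = 13.66 × 0.5797 = 7.918

7.92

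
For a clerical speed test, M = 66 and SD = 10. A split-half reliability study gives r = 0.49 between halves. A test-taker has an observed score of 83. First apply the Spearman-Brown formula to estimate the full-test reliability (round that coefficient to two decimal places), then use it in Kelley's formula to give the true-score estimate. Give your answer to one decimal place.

Spearman-Brown: ρ = 2r/(1 + r) = 2(0.49)/(1 + 0.49) = 0.980/1.49 = 0.6577 → 0.66
T̂ = 0.66(83) + 0.34(66) = 54.78 + 22.44 = 77.22 → 77.2

77.2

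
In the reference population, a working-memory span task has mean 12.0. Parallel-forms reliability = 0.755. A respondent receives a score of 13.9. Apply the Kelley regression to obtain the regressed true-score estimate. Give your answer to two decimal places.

13.43

T̂ = ρX + (1 − ρ)μ
  = 0.755 × 13.9 + 0.245 × 12.0
  = 10.4945 + 2.9400
  = 13.434
  ≈ 13.43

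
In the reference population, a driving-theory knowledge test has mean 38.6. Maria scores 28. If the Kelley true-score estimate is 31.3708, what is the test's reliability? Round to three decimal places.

0.682

T̂ = ρX + (1 − ρ)μ  ⇒  T̂ − μ = ρ(X − μ)
ρ = (T̂ − μ)/(X − μ) = (31.3708 − 38.6) / (28 − 38.6) = -7.2292 / -10.6 = 0.68200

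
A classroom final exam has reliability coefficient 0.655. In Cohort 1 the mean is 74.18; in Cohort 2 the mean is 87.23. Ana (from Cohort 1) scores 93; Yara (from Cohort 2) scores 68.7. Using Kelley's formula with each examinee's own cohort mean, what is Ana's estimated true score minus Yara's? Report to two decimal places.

11.41

T̂_Ana = 0.655(93) + 0.345(74.18) = 86.5071
T̂_Yara = 0.655(68.7) + 0.345(87.23) = 75.0928
Difference = 86.5071 − 75.0928 = 11.4143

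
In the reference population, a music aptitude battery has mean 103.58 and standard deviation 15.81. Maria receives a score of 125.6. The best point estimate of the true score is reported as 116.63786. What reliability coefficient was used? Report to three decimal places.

0.593

T̂ = ρX + (1 − ρ)μ  ⇒  T̂ − μ = ρ(X − μ)
ρ = (T̂ − μ)/(X − μ) = (116.63786 − 103.58) / (125.6 − 103.58) = 13.05786 / 22.02 = 0.59300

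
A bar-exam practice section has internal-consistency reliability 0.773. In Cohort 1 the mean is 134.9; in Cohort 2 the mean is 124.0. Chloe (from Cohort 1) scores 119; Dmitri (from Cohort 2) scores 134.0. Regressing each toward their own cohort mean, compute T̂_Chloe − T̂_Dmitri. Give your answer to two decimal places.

-9.12

T̂_Chloe = 0.773(119) + 0.227(134.9) = 122.6093
T̂_Dmitri = 0.773(134.0) + 0.227(124.0) = 131.7300
Difference = 122.6093 − 131.7300 = -9.1207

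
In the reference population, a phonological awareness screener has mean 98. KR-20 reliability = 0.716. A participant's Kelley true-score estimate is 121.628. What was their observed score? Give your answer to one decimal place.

131.0

T̂ = ρX + (1 − ρ)μ  ⇒  X = (T̂ − (1 − ρ)μ) / ρ
X = (121.628 − 0.284 × 98) / 0.716 = (121.628 − 27.832) / 0.716 = 93.796 / 0.716 = 131.000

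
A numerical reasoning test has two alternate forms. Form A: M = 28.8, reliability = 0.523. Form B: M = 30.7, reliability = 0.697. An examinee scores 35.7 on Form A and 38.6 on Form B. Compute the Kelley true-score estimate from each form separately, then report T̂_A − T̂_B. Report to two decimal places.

-3.80

T̂_A = 0.523(35.7) + 0.477(28.8) = 32.4087
T̂_B = 0.697(38.6) + 0.303(30.7) = 36.2063
T̂_A − T̂_B = -3.7976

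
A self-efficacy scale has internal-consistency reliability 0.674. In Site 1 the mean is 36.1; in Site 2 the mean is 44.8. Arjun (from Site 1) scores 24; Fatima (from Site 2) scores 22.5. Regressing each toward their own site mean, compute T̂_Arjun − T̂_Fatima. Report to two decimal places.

-1.83

T̂_Arjun = 0.674(24) + 0.326(36.1) = 27.9446
T̂_Fatima = 0.674(22.5) + 0.326(44.8) = 29.7698
Difference = 27.9446 − 29.7698 = -1.8252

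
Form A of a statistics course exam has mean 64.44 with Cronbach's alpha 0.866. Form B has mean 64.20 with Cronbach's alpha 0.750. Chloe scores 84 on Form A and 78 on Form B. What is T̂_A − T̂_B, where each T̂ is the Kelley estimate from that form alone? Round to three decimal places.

T̂_A = 0.866(84) + 0.134(64.44) = 81.37896
T̂_B = 0.750(78) + 0.250(64.20) = 74.55000
T̂_A − T̂_B = 6.82896

6.829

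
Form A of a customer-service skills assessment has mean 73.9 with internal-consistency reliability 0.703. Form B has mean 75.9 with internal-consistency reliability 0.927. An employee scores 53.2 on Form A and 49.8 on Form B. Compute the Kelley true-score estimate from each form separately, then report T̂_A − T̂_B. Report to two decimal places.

T̂_A = 0.703(53.2) + 0.297(73.9) = 59.3479
T̂_B = 0.927(49.8) + 0.073(75.9) = 51.7053
T̂_A − T̂_B = 7.6426

7.64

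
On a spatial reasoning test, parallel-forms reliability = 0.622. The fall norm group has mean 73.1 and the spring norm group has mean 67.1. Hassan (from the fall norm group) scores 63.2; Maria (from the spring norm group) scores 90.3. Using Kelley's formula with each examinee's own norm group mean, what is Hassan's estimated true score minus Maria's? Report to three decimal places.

T̂_Hassan = 0.622(63.2) + 0.378(73.1) = 66.94220
T̂_Maria = 0.622(90.3) + 0.378(67.1) = 81.53040
Difference = 66.94220 − 81.53040 = -14.58820

-14.588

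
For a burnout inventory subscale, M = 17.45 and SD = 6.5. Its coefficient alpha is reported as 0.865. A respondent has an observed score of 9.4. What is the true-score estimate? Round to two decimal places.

10.49

T̂ = ρX + (1 − ρ)μ
  = 0.865 × 9.4 + 0.135 × 17.45
  = 8.1310 + 2.35575
  = 10.487
  ≈ 10.49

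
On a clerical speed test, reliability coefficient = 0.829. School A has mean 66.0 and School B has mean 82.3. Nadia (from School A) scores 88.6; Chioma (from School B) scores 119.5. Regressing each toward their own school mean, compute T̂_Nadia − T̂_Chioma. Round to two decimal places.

T̂_Nadia = 0.829(88.6) + 0.171(66.0) = 84.7354
T̂_Chioma = 0.829(119.5) + 0.171(82.3) = 113.1388
Difference = 84.7354 − 113.1388 = -28.4034

-28.40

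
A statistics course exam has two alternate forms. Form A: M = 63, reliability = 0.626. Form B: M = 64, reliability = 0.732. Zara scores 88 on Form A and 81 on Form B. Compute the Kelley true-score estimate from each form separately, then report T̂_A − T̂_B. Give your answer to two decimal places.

T̂_A = 0.626(88) + 0.374(63) = 78.6500
T̂_B = 0.732(81) + 0.268(64) = 76.4440
T̂_A − T̂_B = 2.2060

2.21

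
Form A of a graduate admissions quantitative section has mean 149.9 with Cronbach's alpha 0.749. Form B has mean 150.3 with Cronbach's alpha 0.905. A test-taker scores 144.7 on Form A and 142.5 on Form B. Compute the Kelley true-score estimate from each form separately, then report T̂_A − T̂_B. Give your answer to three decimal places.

2.764

T̂_A = 0.749(144.7) + 0.251(149.9) = 146.00520
T̂_B = 0.905(142.5) + 0.095(150.3) = 143.24100
T̂_A − T̂_B = 2.76420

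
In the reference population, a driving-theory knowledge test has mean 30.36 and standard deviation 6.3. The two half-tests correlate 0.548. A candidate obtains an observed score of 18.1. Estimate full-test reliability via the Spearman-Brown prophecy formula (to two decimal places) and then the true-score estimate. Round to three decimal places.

21.655

Spearman-Brown: ρ = 2r/(1 + r) = 2(0.548)/(1 + 0.548) = 1.0960/1.548 = 0.7080 → 0.71
Regress the observed score toward the mean by the unreliability: T̂ = 0.71·18.1 + 0.29·30.36 = 12.851 + 8.8044 = 21.6554.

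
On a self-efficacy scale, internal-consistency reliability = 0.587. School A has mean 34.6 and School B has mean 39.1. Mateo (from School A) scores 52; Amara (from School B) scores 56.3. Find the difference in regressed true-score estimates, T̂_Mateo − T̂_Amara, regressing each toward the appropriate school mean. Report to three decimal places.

-4.383

T̂_Mateo = 0.587(52) + 0.413(34.6) = 44.81380
T̂_Amara = 0.587(56.3) + 0.413(39.1) = 49.19640
Difference = 44.81380 − 49.19640 = -4.38260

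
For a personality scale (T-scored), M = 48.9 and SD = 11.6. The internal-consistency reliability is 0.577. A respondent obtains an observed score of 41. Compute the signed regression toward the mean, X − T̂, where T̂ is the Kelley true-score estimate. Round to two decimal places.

Weight the observed score by reliability and the mean by (1 − reliability): T̂ = 0.577·41 + 0.423·48.9 = 23.657 + 20.6847 = 44.3417.
X − T̂ = 41 − 44.342 = -3.342 → -3.34

-3.34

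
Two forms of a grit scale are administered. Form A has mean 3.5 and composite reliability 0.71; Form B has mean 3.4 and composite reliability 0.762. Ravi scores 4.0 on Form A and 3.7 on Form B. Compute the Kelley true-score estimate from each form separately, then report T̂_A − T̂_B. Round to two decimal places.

0.23

T̂_A = 0.71(4.0) + 0.29(3.5) = 3.8550
T̂_B = 0.762(3.7) + 0.238(3.4) = 3.6286
T̂_A − T̂_B = 0.2264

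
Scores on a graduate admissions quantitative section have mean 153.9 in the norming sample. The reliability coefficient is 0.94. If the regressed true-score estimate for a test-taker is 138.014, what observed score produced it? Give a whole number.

137

T̂ = ρX + (1 − ρ)μ  ⇒  X = (T̂ − (1 − ρ)μ) / ρ
X = (138.014 − 0.06 × 153.9) / 0.94 = (138.014 − 9.234) / 0.94 = 128.780 / 0.94 = 137.00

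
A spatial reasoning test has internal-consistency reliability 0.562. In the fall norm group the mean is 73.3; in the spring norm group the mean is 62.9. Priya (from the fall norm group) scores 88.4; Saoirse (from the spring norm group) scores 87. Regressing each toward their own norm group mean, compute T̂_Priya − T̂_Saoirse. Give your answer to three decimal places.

T̂_Priya = 0.562(88.4) + 0.438(73.3) = 81.78620
T̂_Saoirse = 0.562(87) + 0.438(62.9) = 76.44420
Difference = 81.78620 − 76.44420 = 5.34200

5.342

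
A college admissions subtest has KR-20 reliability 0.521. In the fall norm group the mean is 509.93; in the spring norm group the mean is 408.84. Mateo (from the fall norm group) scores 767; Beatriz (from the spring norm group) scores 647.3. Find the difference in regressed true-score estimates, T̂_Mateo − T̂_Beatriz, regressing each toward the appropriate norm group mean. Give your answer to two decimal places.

110.79

T̂_Mateo = 0.521(767) + 0.479(509.93) = 643.8635
T̂_Beatriz = 0.521(647.3) + 0.479(408.84) = 533.0777
Difference = 643.8635 − 533.0777 = 110.7858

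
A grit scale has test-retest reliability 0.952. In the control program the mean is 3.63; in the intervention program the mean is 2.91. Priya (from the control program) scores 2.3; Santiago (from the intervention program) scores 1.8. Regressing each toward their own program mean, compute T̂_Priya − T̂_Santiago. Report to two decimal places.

T̂_Priya = 0.952(2.3) + 0.048(3.63) = 2.3638
T̂_Santiago = 0.952(1.8) + 0.048(2.91) = 1.8533
Difference = 2.3638 − 1.8533 = 0.5106

0.51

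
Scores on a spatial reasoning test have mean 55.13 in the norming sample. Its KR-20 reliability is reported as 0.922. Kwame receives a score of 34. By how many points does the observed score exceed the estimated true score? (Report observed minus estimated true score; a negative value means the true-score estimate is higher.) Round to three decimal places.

Kelley's formula gives T̂ = 0.922·34 + 0.078·55.13 = 31.348 + 4.30014 = 35.64814.
X − T̂ = 34 − 35.6481 = -1.6481 → -1.648

-1.648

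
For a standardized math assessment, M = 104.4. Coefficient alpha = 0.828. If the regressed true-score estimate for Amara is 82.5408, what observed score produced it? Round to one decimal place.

78.0

T̂ = ρX + (1 − ρ)μ  ⇒  X = (T̂ − (1 − ρ)μ) / ρ
X = (82.5408 − 0.172 × 104.4) / 0.828 = (82.5408 − 17.9568) / 0.828 = 64.5840 / 0.828 = 78.000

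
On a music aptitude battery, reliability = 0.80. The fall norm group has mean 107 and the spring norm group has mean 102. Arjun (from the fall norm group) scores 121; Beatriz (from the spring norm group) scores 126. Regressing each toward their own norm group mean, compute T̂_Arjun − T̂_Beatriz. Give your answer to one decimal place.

-3.0

T̂_Arjun = 0.80(121) + 0.20(107) = 118.200
T̂_Beatriz = 0.80(126) + 0.20(102) = 121.200
Difference = 118.200 − 121.200 = -3.000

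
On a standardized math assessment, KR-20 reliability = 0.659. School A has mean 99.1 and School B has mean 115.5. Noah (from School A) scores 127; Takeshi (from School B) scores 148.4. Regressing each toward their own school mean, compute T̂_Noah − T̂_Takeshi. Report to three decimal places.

T̂_Noah = 0.659(127) + 0.341(99.1) = 117.48610
T̂_Takeshi = 0.659(148.4) + 0.341(115.5) = 137.18110
Difference = 117.48610 − 137.18110 = -19.69500

-19.695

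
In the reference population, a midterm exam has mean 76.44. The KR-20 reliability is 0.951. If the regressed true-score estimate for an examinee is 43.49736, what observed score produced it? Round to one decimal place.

41.8

T̂ = ρX + (1 − ρ)μ  ⇒  X = (T̂ − (1 − ρ)μ) / ρ
X = (43.49736 − 0.049 × 76.44) / 0.951 = (43.49736 − 3.74556) / 0.951 = 39.75180 / 0.951 = 41.800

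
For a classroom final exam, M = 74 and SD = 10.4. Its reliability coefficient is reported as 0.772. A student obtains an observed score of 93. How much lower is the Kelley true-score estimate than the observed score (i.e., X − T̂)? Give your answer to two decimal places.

4.33

T̂ = ρX + (1 − ρ)μ
  = 0.772 × 93 + 0.228 × 74
  = 71.796 + 16.872
  = 88.6680
  ≈ 88.668
X − T̂ = 93 − 88.668 = 4.332 → 4.33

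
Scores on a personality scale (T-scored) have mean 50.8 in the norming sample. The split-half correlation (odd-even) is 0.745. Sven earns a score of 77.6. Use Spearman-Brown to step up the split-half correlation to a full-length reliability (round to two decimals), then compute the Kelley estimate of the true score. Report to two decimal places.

73.58

Spearman-Brown: ρ = 2r/(1 + r) = 2(0.745)/(1 + 0.745) = 1.4900/1.745 = 0.8539 → 0.85
T̂ = ρX + (1 − ρ)μ
  = 0.85 × 77.6 + 0.15 × 50.8
  = 65.960 + 7.620
  = 73.580
  ≈ 73.58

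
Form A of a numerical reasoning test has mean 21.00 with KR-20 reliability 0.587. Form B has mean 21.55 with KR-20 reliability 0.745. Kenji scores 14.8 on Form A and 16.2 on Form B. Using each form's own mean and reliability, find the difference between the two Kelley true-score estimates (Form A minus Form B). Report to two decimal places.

-0.20

T̂_A = 0.587(14.8) + 0.413(21.00) = 17.3606
T̂_B = 0.745(16.2) + 0.255(21.55) = 17.5643
T̂_A − T̂_B = -0.2037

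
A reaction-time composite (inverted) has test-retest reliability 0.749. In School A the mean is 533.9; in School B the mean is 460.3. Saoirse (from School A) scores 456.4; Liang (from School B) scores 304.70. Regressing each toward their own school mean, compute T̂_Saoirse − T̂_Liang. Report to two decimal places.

T̂_Saoirse = 0.749(456.4) + 0.251(533.9) = 475.8525
T̂_Liang = 0.749(304.70) + 0.251(460.3) = 343.7556
Difference = 475.8525 − 343.7556 = 132.0969

132.10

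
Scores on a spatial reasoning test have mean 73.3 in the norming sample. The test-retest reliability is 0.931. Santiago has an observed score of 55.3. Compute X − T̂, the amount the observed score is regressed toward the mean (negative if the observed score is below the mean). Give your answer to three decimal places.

Weight the observed score by reliability and the mean by (1 − reliability): T̂ = 0.931·55.3 + 0.069·73.3 = 51.4843 + 5.0577 = 56.54200.
X − T̂ = 55.3 − 56.5420 = -1.2420 → -1.242

-1.242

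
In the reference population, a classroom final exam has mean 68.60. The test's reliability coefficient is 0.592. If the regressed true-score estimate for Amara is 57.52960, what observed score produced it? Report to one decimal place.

T̂ = ρX + (1 − ρ)μ  ⇒  X = (T̂ − (1 − ρ)μ) / ρ
X = (57.52960 − 0.408 × 68.60) / 0.592 = (57.52960 − 27.98880) / 0.592 = 29.54080 / 0.592 = 49.900

49.9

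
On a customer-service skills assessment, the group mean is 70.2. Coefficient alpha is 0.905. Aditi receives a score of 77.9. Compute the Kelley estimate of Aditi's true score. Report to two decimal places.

77.17

T̂ = 0.905(77.9) + 0.095(70.2) = 70.4995 + 6.6690 = 77.169 → 77.17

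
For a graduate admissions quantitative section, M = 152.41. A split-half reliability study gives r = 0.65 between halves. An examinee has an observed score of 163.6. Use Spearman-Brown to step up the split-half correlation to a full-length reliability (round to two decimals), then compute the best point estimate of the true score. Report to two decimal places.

Spearman-Brown: ρ = 2r/(1 + r) = 2(0.65)/(1 + 0.65) = 1.300/1.65 = 0.7879 → 0.79
Kelley's formula gives T̂ = 0.79·163.6 + 0.21·152.41 = 129.244 + 32.0061 = 161.250.

161.25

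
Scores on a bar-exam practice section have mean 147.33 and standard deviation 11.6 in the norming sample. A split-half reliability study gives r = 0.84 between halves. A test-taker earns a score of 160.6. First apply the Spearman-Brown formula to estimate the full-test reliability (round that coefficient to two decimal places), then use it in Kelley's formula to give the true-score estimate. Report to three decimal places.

Spearman-Brown: ρ = 2r/(1 + r) = 2(0.84)/(1 + 0.84) = 1.680/1.84 = 0.9130 → 0.91
T̂ = ρX + (1 − ρ)μ
  = 0.91 × 160.6 + 0.09 × 147.33
  = 146.146 + 13.2597
  = 159.4057
  ≈ 159.406

159.406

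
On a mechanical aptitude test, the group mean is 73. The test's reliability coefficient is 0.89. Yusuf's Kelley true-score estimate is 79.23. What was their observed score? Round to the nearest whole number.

T̂ = ρX + (1 − ρ)μ  ⇒  X = (T̂ − (1 − ρ)μ) / ρ
X = (79.23 − 0.11 × 73) / 0.89 = (79.23 − 8.03) / 0.89 = 71.20 / 0.89 = 80.00

80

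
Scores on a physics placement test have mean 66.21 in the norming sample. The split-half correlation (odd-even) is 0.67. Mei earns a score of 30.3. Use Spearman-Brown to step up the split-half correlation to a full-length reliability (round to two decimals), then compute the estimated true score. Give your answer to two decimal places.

37.48

Spearman-Brown: ρ = 2r/(1 + r) = 2(0.67)/(1 + 0.67) = 1.340/1.67 = 0.8024 → 0.80
T̂ = ρX + (1 − ρ)μ
  = 0.80 × 30.3 + 0.20 × 66.21
  = 24.240 + 13.2420
  = 37.482
  ≈ 37.48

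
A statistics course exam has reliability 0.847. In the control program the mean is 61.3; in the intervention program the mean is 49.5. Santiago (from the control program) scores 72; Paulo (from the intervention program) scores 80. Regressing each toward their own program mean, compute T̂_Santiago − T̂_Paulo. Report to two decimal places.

T̂_Santiago = 0.847(72) + 0.153(61.3) = 70.3629
T̂_Paulo = 0.847(80) + 0.153(49.5) = 75.3335
Difference = 70.3629 − 75.3335 = -4.9706

-4.97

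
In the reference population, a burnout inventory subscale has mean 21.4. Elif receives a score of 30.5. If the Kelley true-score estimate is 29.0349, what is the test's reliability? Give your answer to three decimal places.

0.839

T̂ = ρX + (1 − ρ)μ  ⇒  T̂ − μ = ρ(X − μ)
ρ = (T̂ − μ)/(X − μ) = (29.0349 − 21.4) / (30.5 − 21.4) = 7.6349 / 9.1 = 0.83900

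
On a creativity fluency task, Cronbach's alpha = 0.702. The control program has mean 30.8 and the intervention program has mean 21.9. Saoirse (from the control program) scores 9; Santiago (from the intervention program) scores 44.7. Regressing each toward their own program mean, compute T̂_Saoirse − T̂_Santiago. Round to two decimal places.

T̂_Saoirse = 0.702(9) + 0.298(30.8) = 15.4964
T̂_Santiago = 0.702(44.7) + 0.298(21.9) = 37.9056
Difference = 15.4964 − 37.9056 = -22.4092

-22.41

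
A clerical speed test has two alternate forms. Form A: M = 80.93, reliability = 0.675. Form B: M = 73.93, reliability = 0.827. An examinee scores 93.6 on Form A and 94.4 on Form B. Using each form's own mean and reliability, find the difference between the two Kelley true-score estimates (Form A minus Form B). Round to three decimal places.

T̂_A = 0.675(93.6) + 0.325(80.93) = 89.48225
T̂_B = 0.827(94.4) + 0.173(73.93) = 90.85869
T̂_A − T̂_B = -1.37644

-1.376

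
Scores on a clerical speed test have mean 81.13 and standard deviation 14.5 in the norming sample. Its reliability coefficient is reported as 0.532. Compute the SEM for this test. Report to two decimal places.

SEM = SD · √(1 − ρ) = 14.5 × √0.468 = 14.5 × 0.6841 = 9.920

9.92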